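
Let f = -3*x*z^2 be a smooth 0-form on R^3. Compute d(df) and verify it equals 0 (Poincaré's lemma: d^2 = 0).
d(df) = 0

Step 1: df = sum_i (∂f/∂x_i) dx_i = (-3*z^2) dx + (0) dy + (-6*x*z) dz.
Step 2: Apply d again. Using the 1-form formula, the coefficient of dx ∧ dy in d(df) is ∂^2 f/∂x ∂y - ∂^2 f/∂y ∂x = (0) - (0) = 0 (equality of mixed partials for smooth f).
Similarly for dx ∧ dz and dy ∧ dz — all coefficients vanish. So d(df) = 0.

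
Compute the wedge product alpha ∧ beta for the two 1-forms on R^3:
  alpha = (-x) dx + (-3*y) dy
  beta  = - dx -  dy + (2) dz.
alpha ∧ beta = (x - 3*y) dx ∧ dy + (-2*x) dx ∧ dz + (-6*y) dy ∧ dz

Distribute the wedge, using dx_i ∧ dx_j = -dx_j ∧ dx_i and dx_i ∧ dx_i = 0. For each pair (i, j) with i < j, the coefficient of dx_i ∧ dx_j in alpha ∧ beta is (alpha_i * beta_j - alpha_j * beta_i). Collecting: alpha ∧ beta = (x - 3*y) dx ∧ dy + (-2*x) dx ∧ dz + (-6*y) dy ∧ dz.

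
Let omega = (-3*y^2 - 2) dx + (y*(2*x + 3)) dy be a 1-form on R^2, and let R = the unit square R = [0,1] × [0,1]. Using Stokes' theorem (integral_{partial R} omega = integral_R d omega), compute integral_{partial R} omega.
integral_(partial R) omega = 4

Stokes: integral_partial_R omega = integral_R d omega with d omega = (∂Q/∂x - ∂P/∂y) dx ∧ dy.
  ∂Q/∂x = 2*y
  ∂P/∂y = -6*y
  integrand = ∂Q/∂x - ∂P/∂y = 8*y.
Integrating over R: integral_0^1 integral_0^1 (8*y) dx dy = 4.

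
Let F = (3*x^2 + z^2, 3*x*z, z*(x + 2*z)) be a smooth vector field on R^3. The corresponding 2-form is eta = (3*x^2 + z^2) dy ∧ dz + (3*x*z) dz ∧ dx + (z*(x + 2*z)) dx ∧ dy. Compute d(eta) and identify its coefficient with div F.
d(eta) = (7*x + 4*z) dx ∧ dy ∧ dz; div F = 7*x + 4*z

For a 2-form in R^3 of the form above, applying d gives a 3-form with coefficient ∂P/∂x + ∂Q/∂y + ∂R/∂z:
  ∂P/∂x = 6*x
  ∂Q/∂y = 0
  ∂R/∂z = x + 4*z
Sum = 7*x + 4*z, which is exactly div F.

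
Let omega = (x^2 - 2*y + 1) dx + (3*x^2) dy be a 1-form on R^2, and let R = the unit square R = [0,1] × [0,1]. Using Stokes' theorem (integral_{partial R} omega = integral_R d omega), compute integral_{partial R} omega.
integral_(partial R) omega = 5

Stokes: integral_partial_R omega = integral_R d omega with d omega = (∂Q/∂x - ∂P/∂y) dx ∧ dy.
  ∂Q/∂x = 6*x
  ∂P/∂y = -2
  integrand = ∂Q/∂x - ∂P/∂y = 6*x + 2.
Integrating over R: integral_0^1 integral_0^1 (6*x + 2) dx dy = 5.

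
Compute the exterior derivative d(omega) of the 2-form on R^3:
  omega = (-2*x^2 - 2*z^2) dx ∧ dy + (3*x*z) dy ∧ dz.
d(omega) = (-z) dx ∧ dy ∧ dz

For a 2-form omega = sum_{i<j} g_{ij} dx_i ∧ dx_j, the exterior derivative is
  d(omega) = sum_{i<j} d(g_{ij}) ∧ dx_i ∧ dx_j = sum_{i<j, k} (∂g_{ij}/∂x_k) dx_k ∧ dx_i ∧ dx_j.
Expand each term, using dx_k ∧ dx_i ∧ dx_j = sgn(permutation) dx_{(a)} ∧ dx_{(b)} ∧ dx_{(c)} with (a < b < c) sorted:
  d(-2*x^2 - 2*z^2) includes (∂/∂z)(-2*x^2 - 2*z^2) dz = (-4*z) dz, which multiplied by dx ∧ dy gives (-4*z) dx ∧ dy ∧ dz
  d(3*x*z) includes (∂/∂x)(3*x*z) dx = (3*z) dx, which multiplied by dy ∧ dz gives (3*z) dx ∧ dy ∧ dz
Collecting like 3-forms: d(omega) = (-z) dx ∧ dy ∧ dz.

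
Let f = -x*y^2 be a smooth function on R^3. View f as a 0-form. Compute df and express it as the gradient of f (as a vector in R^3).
df = (-y^2) dx + (-2*x*y) dy + (0) dz; grad f = (-y^2, -2*x*y, 0)

For a 0-form f, d f = (∂f/∂x) dx + (∂f/∂y) dy + (∂f/∂z) dz. The components of the vector representation are exactly the entries of grad f in Cartesian coordinates:
  ∂f/∂x = -y^2
  ∂f/∂y = -2*x*y
  ∂f/∂z = 0.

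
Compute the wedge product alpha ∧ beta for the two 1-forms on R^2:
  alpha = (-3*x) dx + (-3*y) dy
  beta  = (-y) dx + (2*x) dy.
alpha ∧ beta = (-6*x^2 - 3*y^2) dx ∧ dy

Distribute the wedge, using dx_i ∧ dx_j = -dx_j ∧ dx_i and dx_i ∧ dx_i = 0. For each pair (i, j) with i < j, the coefficient of dx_i ∧ dx_j in alpha ∧ beta is (alpha_i * beta_j - alpha_j * beta_i). Collecting: alpha ∧ beta = (-6*x^2 - 3*y^2) dx ∧ dy.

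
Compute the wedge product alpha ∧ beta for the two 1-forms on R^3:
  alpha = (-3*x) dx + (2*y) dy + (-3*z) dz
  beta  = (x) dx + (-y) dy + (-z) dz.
alpha ∧ beta = (x*y) dx ∧ dy + (6*x*z) dx ∧ dz + (-5*y*z) dy ∧ dz

Distribute the wedge, using dx_i ∧ dx_j = -dx_j ∧ dx_i and dx_i ∧ dx_i = 0. For each pair (i, j) with i < j, the coefficient of dx_i ∧ dx_j in alpha ∧ beta is (alpha_i * beta_j - alpha_j * beta_i). Collecting: alpha ∧ beta = (x*y) dx ∧ dy + (6*x*z) dx ∧ dz + (-5*y*z) dy ∧ dz.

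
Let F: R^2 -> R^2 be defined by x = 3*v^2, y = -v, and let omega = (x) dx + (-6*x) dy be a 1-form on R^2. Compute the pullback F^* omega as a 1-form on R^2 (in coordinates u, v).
F^* omega = (18*v^2*(v + 1)) dv

Using F^*(f dg) = (f ∘ F) d(g ∘ F), substitute each coordinate x_i by F_i(u, v) in f_i, and replace dx_i by d F_i = (∂F_i/∂u) du + (∂F_i/∂v) dv.
  For the x component: f_1(F) = 3*v^2; d F_1 = (0) du + (6*v) dv
  For the y component: f_2(F) = -18*v^2; d F_2 = (0) du + (-1) dv
Combining and collecting du, dv coefficients:
  coeff of du: 0
  coeff of dv: 18*v^2*(v + 1)
F^* omega = (18*v^2*(v + 1)) dv.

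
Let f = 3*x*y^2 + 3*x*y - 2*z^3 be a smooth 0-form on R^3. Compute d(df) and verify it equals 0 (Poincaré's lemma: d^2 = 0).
d(df) = 0

Step 1: df = sum_i (∂f/∂x_i) dx_i = (3*y*(y + 1)) dx + (3*x*(2*y + 1)) dy + (-6*z^2) dz.
Step 2: Apply d again. Using the 1-form formula, the coefficient of dx ∧ dy in d(df) is ∂^2 f/∂x ∂y - ∂^2 f/∂y ∂x = (6*y + 3) - (6*y + 3) = 0 (equality of mixed partials for smooth f).
Similarly for dx ∧ dz and dy ∧ dz — all coefficients vanish. So d(df) = 0.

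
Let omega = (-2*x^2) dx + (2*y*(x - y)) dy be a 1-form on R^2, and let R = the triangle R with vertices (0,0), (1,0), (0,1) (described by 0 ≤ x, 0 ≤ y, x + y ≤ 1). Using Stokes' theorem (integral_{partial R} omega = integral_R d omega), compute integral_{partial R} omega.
integral_(partial R) omega = 1/3

Stokes: integral_partial_R omega = integral_R d omega with d omega = (∂Q/∂x - ∂P/∂y) dx ∧ dy.
  ∂Q/∂x = 2*y
  ∂P/∂y = 0
  integrand = ∂Q/∂x - ∂P/∂y = 2*y.
Integrating over R: integral_0^1 integral_0^{1-x} (2*y) dy dx = 1/3.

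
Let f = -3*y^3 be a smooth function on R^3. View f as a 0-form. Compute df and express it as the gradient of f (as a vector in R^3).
df = (0) dx + (-9*y^2) dy + (0) dz; grad f = (0, -9*y^2, 0)

For a 0-form f, d f = (∂f/∂x) dx + (∂f/∂y) dy + (∂f/∂z) dz. The components of the vector representation are exactly the entries of grad f in Cartesian coordinates:
  ∂f/∂x = 0
  ∂f/∂y = -9*y^2
  ∂f/∂z = 0.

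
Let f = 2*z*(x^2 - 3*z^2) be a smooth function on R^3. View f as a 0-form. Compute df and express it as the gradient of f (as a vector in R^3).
df = (4*x*z) dx + (0) dy + (2*x^2 - 18*z^2) dz; grad f = (4*x*z, 0, 2*x^2 - 18*z^2)

For a 0-form f, d f = (∂f/∂x) dx + (∂f/∂y) dy + (∂f/∂z) dz. The components of the vector representation are exactly the entries of grad f in Cartesian coordinates:
  ∂f/∂x = 4*x*z
  ∂f/∂y = 0
  ∂f/∂z = 2*x^2 - 18*z^2.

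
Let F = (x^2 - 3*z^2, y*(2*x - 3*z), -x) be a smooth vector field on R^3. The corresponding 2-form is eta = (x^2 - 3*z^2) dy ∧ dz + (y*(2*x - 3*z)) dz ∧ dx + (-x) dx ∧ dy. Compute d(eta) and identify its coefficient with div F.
d(eta) = (4*x - 3*z) dx ∧ dy ∧ dz; div F = 4*x - 3*z

For a 2-form in R^3 of the form above, applying d gives a 3-form with coefficient ∂P/∂x + ∂Q/∂y + ∂R/∂z:
  ∂P/∂x = 2*x
  ∂Q/∂y = 2*x - 3*z
  ∂R/∂z = 0
Sum = 4*x - 3*z, which is exactly div F.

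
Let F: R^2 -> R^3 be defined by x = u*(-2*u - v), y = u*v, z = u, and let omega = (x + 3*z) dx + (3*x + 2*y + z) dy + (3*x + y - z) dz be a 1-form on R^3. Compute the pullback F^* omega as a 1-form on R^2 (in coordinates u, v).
F^* omega = (u*(8*u^2 - 18*u - 4*v - 1)) du + (u^2*(-4*u - 2)) dv

Using F^*(f dg) = (f ∘ F) d(g ∘ F), substitute each coordinate x_i by F_i(u, v) in f_i, and replace dx_i by d F_i = (∂F_i/∂u) du + (∂F_i/∂v) dv.
  For the x component: f_1(F) = u*(-2*u - v + 3); d F_1 = (-4*u - v) du + (-u) dv
  For the y component: f_2(F) = u*(-6*u - v + 1); d F_2 = (v) du + (u) dv
  For the z component: f_3(F) = u*(-6*u - 2*v - 1); d F_3 = (1) du + (0) dv
Combining and collecting du, dv coefficients:
  coeff of du: u*(8*u^2 - 18*u - 4*v - 1)
  coeff of dv: u^2*(-4*u - 2)
F^* omega = (u*(8*u^2 - 18*u - 4*v - 1)) du + (u^2*(-4*u - 2)) dv.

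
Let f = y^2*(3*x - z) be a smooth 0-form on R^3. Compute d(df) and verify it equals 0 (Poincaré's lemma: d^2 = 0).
d(df) = 0

Step 1: df = sum_i (∂f/∂x_i) dx_i = (3*y^2) dx + (2*y*(3*x - z)) dy + (-y^2) dz.
Step 2: Apply d again. Using the 1-form formula, the coefficient of dx ∧ dy in d(df) is ∂^2 f/∂x ∂y - ∂^2 f/∂y ∂x = (6*y) - (6*y) = 0 (equality of mixed partials for smooth f).
Similarly for dx ∧ dz and dy ∧ dz — all coefficients vanish. So d(df) = 0.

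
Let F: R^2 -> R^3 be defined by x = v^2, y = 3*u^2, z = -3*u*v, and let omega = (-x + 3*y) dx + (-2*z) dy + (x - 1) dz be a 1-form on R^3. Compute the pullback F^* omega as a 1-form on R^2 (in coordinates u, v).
F^* omega = (3*v*(12*u^2 - v^2 + 1)) du + (18*u^2*v - 3*u*v^2 + 3*u - 2*v^3) dv

Using F^*(f dg) = (f ∘ F) d(g ∘ F), substitute each coordinate x_i by F_i(u, v) in f_i, and replace dx_i by d F_i = (∂F_i/∂u) du + (∂F_i/∂v) dv.
  For the x component: f_1(F) = 9*u^2 - v^2; d F_1 = (0) du + (2*v) dv
  For the y component: f_2(F) = 6*u*v; d F_2 = (6*u) du + (0) dv
  For the z component: f_3(F) = v^2 - 1; d F_3 = (-3*v) du + (-3*u) dv
Combining and collecting du, dv coefficients:
  coeff of du: 3*v*(12*u^2 - v^2 + 1)
  coeff of dv: 18*u^2*v - 3*u*v^2 + 3*u - 2*v^3
F^* omega = (3*v*(12*u^2 - v^2 + 1)) du + (18*u^2*v - 3*u*v^2 + 3*u - 2*v^3) dv.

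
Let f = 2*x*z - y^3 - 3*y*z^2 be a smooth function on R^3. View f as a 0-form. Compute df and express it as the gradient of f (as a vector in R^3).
df = (2*z) dx + (-3*y^2 - 3*z^2) dy + (2*x - 6*y*z) dz; grad f = (2*z, -3*y^2 - 3*z^2, 2*x - 6*y*z)

For a 0-form f, d f = (∂f/∂x) dx + (∂f/∂y) dy + (∂f/∂z) dz. The components of the vector representation are exactly the entries of grad f in Cartesian coordinates:
  ∂f/∂x = 2*z
  ∂f/∂y = -3*y^2 - 3*z^2
  ∂f/∂z = 2*x - 6*y*z.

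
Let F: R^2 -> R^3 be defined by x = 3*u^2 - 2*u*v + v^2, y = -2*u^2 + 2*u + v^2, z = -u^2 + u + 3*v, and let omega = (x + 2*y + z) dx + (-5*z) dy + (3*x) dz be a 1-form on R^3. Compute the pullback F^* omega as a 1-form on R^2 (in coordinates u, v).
F^* omega = (-50*u^3 + 4*u^2*v + 69*u^2 + 16*u*v^2 + 62*u*v - 10*u - 6*v^3 - 3*v^2 - 30*v) du + (4*u^3 + 10*u^2*v + 17*u^2 - 10*u*v^2 - 24*u*v + 6*v^3 - 15*v^2) dv

Using F^*(f dg) = (f ∘ F) d(g ∘ F), substitute each coordinate x_i by F_i(u, v) in f_i, and replace dx_i by d F_i = (∂F_i/∂u) du + (∂F_i/∂v) dv.
  For the x component: f_1(F) = -2*u^2 - 2*u*v + 5*u + 3*v^2 + 3*v; d F_1 = (6*u - 2*v) du + (-2*u + 2*v) dv
  For the y component: f_2(F) = 5*u^2 - 5*u - 15*v; d F_2 = (2 - 4*u) du + (2*v) dv
  For the z component: f_3(F) = 9*u^2 - 6*u*v + 3*v^2; d F_3 = (1 - 2*u) du + (3) dv
Combining and collecting du, dv coefficients:
  coeff of du: -50*u^3 + 4*u^2*v + 69*u^2 + 16*u*v^2 + 62*u*v - 10*u - 6*v^3 - 3*v^2 - 30*v
  coeff of dv: 4*u^3 + 10*u^2*v + 17*u^2 - 10*u*v^2 - 24*u*v + 6*v^3 - 15*v^2
F^* omega = (-50*u^3 + 4*u^2*v + 69*u^2 + 16*u*v^2 + 62*u*v - 10*u - 6*v^3 - 3*v^2 - 30*v) du + (4*u^3 + 10*u^2*v + 17*u^2 - 10*u*v^2 - 24*u*v + 6*v^3 - 15*v^2) dv.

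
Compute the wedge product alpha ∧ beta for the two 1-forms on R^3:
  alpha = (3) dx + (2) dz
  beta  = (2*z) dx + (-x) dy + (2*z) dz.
alpha ∧ beta = (-3*x) dx ∧ dy + (2*z) dx ∧ dz + (2*x) dy ∧ dz

Distribute the wedge, using dx_i ∧ dx_j = -dx_j ∧ dx_i and dx_i ∧ dx_i = 0. For each pair (i, j) with i < j, the coefficient of dx_i ∧ dx_j in alpha ∧ beta is (alpha_i * beta_j - alpha_j * beta_i). Collecting: alpha ∧ beta = (-3*x) dx ∧ dy + (2*z) dx ∧ dz + (2*x) dy ∧ dz.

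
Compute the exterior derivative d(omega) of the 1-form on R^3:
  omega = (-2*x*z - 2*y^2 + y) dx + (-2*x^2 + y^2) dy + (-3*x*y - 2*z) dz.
d(omega) = (-4*x + 4*y - 1) dx ∧ dy + (2*x - 3*y) dx ∧ dz + (-3*x) dy ∧ dz

For a 1-form omega = sum_i f_i dx_i, the exterior derivative is
  d(omega) = sum_{i < j} (∂f_j/∂x_i - ∂f_i/∂x_j) dx_i ∧ dx_j.
  coefficient of dx ∧ dy: ∂f_2/∂x - ∂f_1/∂y = ∂(-2*x^2 + y^2)/∂x - ∂(-2*x*z - 2*y^2 + y)/∂y = -4*x + 4*y - 1
  coefficient of dx ∧ dz: ∂f_3/∂x - ∂f_1/∂z = ∂(-3*x*y - 2*z)/∂x - ∂(-2*x*z - 2*y^2 + y)/∂z = 2*x - 3*y
  coefficient of dy ∧ dz: ∂f_3/∂y - ∂f_2/∂z = ∂(-3*x*y - 2*z)/∂y - ∂(-2*x^2 + y^2)/∂z = -3*x
Assembling: d(omega) = (-4*x + 4*y - 1) dx ∧ dy + (2*x - 3*y) dx ∧ dz + (-3*x) dy ∧ dz.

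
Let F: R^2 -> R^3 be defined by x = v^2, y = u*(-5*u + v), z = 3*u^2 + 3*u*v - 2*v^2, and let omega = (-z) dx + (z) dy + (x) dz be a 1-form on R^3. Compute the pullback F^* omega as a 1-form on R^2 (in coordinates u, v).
F^* omega = (-30*u^3 - 27*u^2*v + 29*u*v^2 + v^3) du + (u*(3*u^2 - 3*u*v - 5*v^2)) dv

Using F^*(f dg) = (f ∘ F) d(g ∘ F), substitute each coordinate x_i by F_i(u, v) in f_i, and replace dx_i by d F_i = (∂F_i/∂u) du + (∂F_i/∂v) dv.
  For the x component: f_1(F) = -3*u^2 - 3*u*v + 2*v^2; d F_1 = (0) du + (2*v) dv
  For the y component: f_2(F) = 3*u^2 + 3*u*v - 2*v^2; d F_2 = (-10*u + v) du + (u) dv
  For the z component: f_3(F) = v^2; d F_3 = (6*u + 3*v) du + (3*u - 4*v) dv
Combining and collecting du, dv coefficients:
  coeff of du: -30*u^3 - 27*u^2*v + 29*u*v^2 + v^3
  coeff of dv: u*(3*u^2 - 3*u*v - 5*v^2)
F^* omega = (-30*u^3 - 27*u^2*v + 29*u*v^2 + v^3) du + (u*(3*u^2 - 3*u*v - 5*v^2)) dv.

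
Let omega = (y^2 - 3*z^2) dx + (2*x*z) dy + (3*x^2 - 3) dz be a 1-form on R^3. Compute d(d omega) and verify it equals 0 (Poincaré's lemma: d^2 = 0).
d(d omega) = 0

Step 1: d omega = sum_{i<j} (∂f_j/∂x_i - ∂f_i/∂x_j) dx_i ∧ dx_j:
  coeff of dx ∧ dy: -2*y + 2*z
  coeff of dx ∧ dz: 6*x + 6*z
  coeff of dy ∧ dz: -2*x
Step 2: Apply d again to each 2-form coefficient. The only possible 3-form in R^3 is dx ∧ dy ∧ dz, with coefficient
  ∂(coeff of dy∧dz)/∂x - ∂(coeff of dx∧dz)/∂y + ∂(coeff of dx∧dy)/∂z
  = ∂/∂x (-2*x) - ∂/∂y (6*x + 6*z) + ∂/∂z (-2*y + 2*z).
Each of these terms simplifies to sums of mixed partials that cancel in pairs. The result is 0 (by equality of mixed partials for smooth functions — Schwarz / Clairaut).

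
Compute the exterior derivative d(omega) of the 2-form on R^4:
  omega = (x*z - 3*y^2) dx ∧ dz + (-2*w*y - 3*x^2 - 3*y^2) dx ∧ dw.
d(omega) = (6*y) dx ∧ dy ∧ dz + (2*w + 6*y) dx ∧ dy ∧ dw

For a 2-form omega = sum_{i<j} g_{ij} dx_i ∧ dx_j, the exterior derivative is
  d(omega) = sum_{i<j} d(g_{ij}) ∧ dx_i ∧ dx_j = sum_{i<j, k} (∂g_{ij}/∂x_k) dx_k ∧ dx_i ∧ dx_j.
Expand each term, using dx_k ∧ dx_i ∧ dx_j = sgn(permutation) dx_{(a)} ∧ dx_{(b)} ∧ dx_{(c)} with (a < b < c) sorted:
  d(x*z - 3*y^2) includes (∂/∂y)(x*z - 3*y^2) dy = (-6*y) dy, which multiplied by dx ∧ dz gives (6*y) dx ∧ dy ∧ dz
  d(-2*w*y - 3*x^2 - 3*y^2) includes (∂/∂y)(-2*w*y - 3*x^2 - 3*y^2) dy = (-2*w - 6*y) dy, which multiplied by dx ∧ dw gives (2*w + 6*y) dx ∧ dy ∧ dw
Collecting like 3-forms: d(omega) = (6*y) dx ∧ dy ∧ dz + (2*w + 6*y) dx ∧ dy ∧ dw.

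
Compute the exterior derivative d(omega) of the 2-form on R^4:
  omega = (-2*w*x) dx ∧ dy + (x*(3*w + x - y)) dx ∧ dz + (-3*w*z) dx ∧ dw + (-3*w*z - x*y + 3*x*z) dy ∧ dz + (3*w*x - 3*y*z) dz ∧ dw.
d(omega) = (-2*x) dx ∧ dy ∧ dw + (x - y + 3*z) dx ∧ dy ∧ dz + (6*w + 3*x) dx ∧ dz ∧ dw + (-6*z) dy ∧ dz ∧ dw

For a 2-form omega = sum_{i<j} g_{ij} dx_i ∧ dx_j, the exterior derivative is
  d(omega) = sum_{i<j} d(g_{ij}) ∧ dx_i ∧ dx_j = sum_{i<j, k} (∂g_{ij}/∂x_k) dx_k ∧ dx_i ∧ dx_j.
Expand each term, using dx_k ∧ dx_i ∧ dx_j = sgn(permutation) dx_{(a)} ∧ dx_{(b)} ∧ dx_{(c)} with (a < b < c) sorted:
  d(-2*w*x) includes (∂/∂w)(-2*w*x) dw = (-2*x) dw, which multiplied by dx ∧ dy gives (-2*x) dx ∧ dy ∧ dw
  d(x*(3*w + x - y)) includes (∂/∂y)(x*(3*w + x - y)) dy = (-x) dy, which multiplied by dx ∧ dz gives (x) dx ∧ dy ∧ dz
  d(x*(3*w + x - y)) includes (∂/∂w)(x*(3*w + x - y)) dw = (3*x) dw, which multiplied by dx ∧ dz gives (3*x) dx ∧ dz ∧ dw
  d(-3*w*z) includes (∂/∂z)(-3*w*z) dz = (-3*w) dz, which multiplied by dx ∧ dw gives (3*w) dx ∧ dz ∧ dw
  d(-3*w*z - x*y + 3*x*z) includes (∂/∂x)(-3*w*z - x*y + 3*x*z) dx = (-y + 3*z) dx, which multiplied by dy ∧ dz gives (-y + 3*z) dx ∧ dy ∧ dz
  d(-3*w*z - x*y + 3*x*z) includes (∂/∂w)(-3*w*z - x*y + 3*x*z) dw = (-3*z) dw, which multiplied by dy ∧ dz gives (-3*z) dy ∧ dz ∧ dw
  d(3*w*x - 3*y*z) includes (∂/∂x)(3*w*x - 3*y*z) dx = (3*w) dx, which multiplied by dz ∧ dw gives (3*w) dx ∧ dz ∧ dw
  d(3*w*x - 3*y*z) includes (∂/∂y)(3*w*x - 3*y*z) dy = (-3*z) dy, which multiplied by dz ∧ dw gives (-3*z) dy ∧ dz ∧ dw
Collecting like 3-forms: d(omega) = (-2*x) dx ∧ dy ∧ dw + (x - y + 3*z) dx ∧ dy ∧ dz + (6*w + 3*x) dx ∧ dz ∧ dw + (-6*z) dy ∧ dz ∧ dw.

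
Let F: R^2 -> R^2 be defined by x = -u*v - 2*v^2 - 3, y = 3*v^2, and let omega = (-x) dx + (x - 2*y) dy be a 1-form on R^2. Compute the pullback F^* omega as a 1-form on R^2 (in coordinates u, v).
F^* omega = (v*(-u*v - 2*v^2 - 3)) du + (-u^2*v - 12*u*v^2 - 3*u - 56*v^3 - 30*v) dv

Using F^*(f dg) = (f ∘ F) d(g ∘ F), substitute each coordinate x_i by F_i(u, v) in f_i, and replace dx_i by d F_i = (∂F_i/∂u) du + (∂F_i/∂v) dv.
  For the x component: f_1(F) = u*v + 2*v^2 + 3; d F_1 = (-v) du + (-u - 4*v) dv
  For the y component: f_2(F) = -u*v - 8*v^2 - 3; d F_2 = (0) du + (6*v) dv
Combining and collecting du, dv coefficients:
  coeff of du: v*(-u*v - 2*v^2 - 3)
  coeff of dv: -u^2*v - 12*u*v^2 - 3*u - 56*v^3 - 30*v
F^* omega = (v*(-u*v - 2*v^2 - 3)) du + (-u^2*v - 12*u*v^2 - 3*u - 56*v^3 - 30*v) dv.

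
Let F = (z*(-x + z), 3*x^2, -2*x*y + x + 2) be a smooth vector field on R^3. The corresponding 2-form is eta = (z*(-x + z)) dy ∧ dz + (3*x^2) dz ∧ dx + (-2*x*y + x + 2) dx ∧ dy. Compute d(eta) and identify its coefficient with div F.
d(eta) = (-z) dx ∧ dy ∧ dz; div F = -z

For a 2-form in R^3 of the form above, applying d gives a 3-form with coefficient ∂P/∂x + ∂Q/∂y + ∂R/∂z:
  ∂P/∂x = -z
  ∂Q/∂y = 0
  ∂R/∂z = 0
Sum = -z, which is exactly div F.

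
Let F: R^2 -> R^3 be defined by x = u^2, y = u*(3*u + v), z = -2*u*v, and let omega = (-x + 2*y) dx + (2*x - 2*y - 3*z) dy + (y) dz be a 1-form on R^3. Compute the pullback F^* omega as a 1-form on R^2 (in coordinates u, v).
F^* omega = (2*u*(-7*u^2 + 9*u*v + v^2)) du + (2*u^2*(-5*u + v)) dv

Using F^*(f dg) = (f ∘ F) d(g ∘ F), substitute each coordinate x_i by F_i(u, v) in f_i, and replace dx_i by d F_i = (∂F_i/∂u) du + (∂F_i/∂v) dv.
  For the x component: f_1(F) = u*(5*u + 2*v); d F_1 = (2*u) du + (0) dv
  For the y component: f_2(F) = 4*u*(-u + v); d F_2 = (6*u + v) du + (u) dv
  For the z component: f_3(F) = u*(3*u + v); d F_3 = (-2*v) du + (-2*u) dv
Combining and collecting du, dv coefficients:
  coeff of du: 2*u*(-7*u^2 + 9*u*v + v^2)
  coeff of dv: 2*u^2*(-5*u + v)
F^* omega = (2*u*(-7*u^2 + 9*u*v + v^2)) du + (2*u^2*(-5*u + v)) dv.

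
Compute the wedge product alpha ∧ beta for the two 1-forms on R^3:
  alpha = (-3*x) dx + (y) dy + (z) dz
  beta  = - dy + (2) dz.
alpha ∧ beta = (3*x) dx ∧ dy + (-6*x) dx ∧ dz + (2*y + z) dy ∧ dz

Distribute the wedge, using dx_i ∧ dx_j = -dx_j ∧ dx_i and dx_i ∧ dx_i = 0. For each pair (i, j) with i < j, the coefficient of dx_i ∧ dx_j in alpha ∧ beta is (alpha_i * beta_j - alpha_j * beta_i). Collecting: alpha ∧ beta = (3*x) dx ∧ dy + (-6*x) dx ∧ dz + (2*y + z) dy ∧ dz.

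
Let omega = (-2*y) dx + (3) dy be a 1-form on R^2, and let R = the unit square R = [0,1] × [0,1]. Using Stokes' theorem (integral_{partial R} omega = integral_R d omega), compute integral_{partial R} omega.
integral_(partial R) omega = 2

Stokes: integral_partial_R omega = integral_R d omega with d omega = (∂Q/∂x - ∂P/∂y) dx ∧ dy.
  ∂Q/∂x = 0
  ∂P/∂y = -2
  integrand = ∂Q/∂x - ∂P/∂y = 2.
Integrating over R: integral_0^1 integral_0^1 (2) dx dy = 2.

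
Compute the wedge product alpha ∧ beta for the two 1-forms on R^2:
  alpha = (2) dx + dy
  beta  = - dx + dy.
alpha ∧ beta = (3) dx ∧ dy

Distribute the wedge, using dx_i ∧ dx_j = -dx_j ∧ dx_i and dx_i ∧ dx_i = 0. For each pair (i, j) with i < j, the coefficient of dx_i ∧ dx_j in alpha ∧ beta is (alpha_i * beta_j - alpha_j * beta_i). Collecting: alpha ∧ beta = (3) dx ∧ dy.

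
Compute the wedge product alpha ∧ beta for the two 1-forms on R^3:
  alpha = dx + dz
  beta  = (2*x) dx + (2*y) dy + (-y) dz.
alpha ∧ beta = (2*y) dx ∧ dy + (-2*x - y) dx ∧ dz + (-2*y) dy ∧ dz

Distribute the wedge, using dx_i ∧ dx_j = -dx_j ∧ dx_i and dx_i ∧ dx_i = 0. For each pair (i, j) with i < j, the coefficient of dx_i ∧ dx_j in alpha ∧ beta is (alpha_i * beta_j - alpha_j * beta_i). Collecting: alpha ∧ beta = (2*y) dx ∧ dy + (-2*x - y) dx ∧ dz + (-2*y) dy ∧ dz.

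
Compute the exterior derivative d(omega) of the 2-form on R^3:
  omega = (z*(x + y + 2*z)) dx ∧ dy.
d(omega) = (x + y + 4*z) dx ∧ dy ∧ dz

For a 2-form omega = sum_{i<j} g_{ij} dx_i ∧ dx_j, the exterior derivative is
  d(omega) = sum_{i<j} d(g_{ij}) ∧ dx_i ∧ dx_j = sum_{i<j, k} (∂g_{ij}/∂x_k) dx_k ∧ dx_i ∧ dx_j.
Expand each term, using dx_k ∧ dx_i ∧ dx_j = sgn(permutation) dx_{(a)} ∧ dx_{(b)} ∧ dx_{(c)} with (a < b < c) sorted:
  d(z*(x + y + 2*z)) includes (∂/∂z)(z*(x + y + 2*z)) dz = (x + y + 4*z) dz, which multiplied by dx ∧ dy gives (x + y + 4*z) dx ∧ dy ∧ dz
Collecting like 3-forms: d(omega) = (x + y + 4*z) dx ∧ dy ∧ dz.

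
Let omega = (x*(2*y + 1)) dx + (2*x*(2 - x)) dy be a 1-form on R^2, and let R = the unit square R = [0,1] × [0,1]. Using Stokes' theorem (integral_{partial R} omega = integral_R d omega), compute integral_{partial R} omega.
integral_(partial R) omega = 1

Stokes: integral_partial_R omega = integral_R d omega with d omega = (∂Q/∂x - ∂P/∂y) dx ∧ dy.
  ∂Q/∂x = 4 - 4*x
  ∂P/∂y = 2*x
  integrand = ∂Q/∂x - ∂P/∂y = 4 - 6*x.
Integrating over R: integral_0^1 integral_0^1 (4 - 6*x) dx dy = 1.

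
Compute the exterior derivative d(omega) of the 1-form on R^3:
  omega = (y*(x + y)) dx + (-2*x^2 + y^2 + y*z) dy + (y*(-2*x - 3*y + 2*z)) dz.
d(omega) = (-5*x - 2*y) dx ∧ dy + (-2*y) dx ∧ dz + (-2*x - 7*y + 2*z) dy ∧ dz

For a 1-form omega = sum_i f_i dx_i, the exterior derivative is
  d(omega) = sum_{i < j} (∂f_j/∂x_i - ∂f_i/∂x_j) dx_i ∧ dx_j.
  coefficient of dx ∧ dy: ∂f_2/∂x - ∂f_1/∂y = ∂(-2*x^2 + y^2 + y*z)/∂x - ∂(y*(x + y))/∂y = -5*x - 2*y
  coefficient of dx ∧ dz: ∂f_3/∂x - ∂f_1/∂z = ∂(y*(-2*x - 3*y + 2*z))/∂x - ∂(y*(x + y))/∂z = -2*y
  coefficient of dy ∧ dz: ∂f_3/∂y - ∂f_2/∂z = ∂(y*(-2*x - 3*y + 2*z))/∂y - ∂(-2*x^2 + y^2 + y*z)/∂z = -2*x - 7*y + 2*z
Assembling: d(omega) = (-5*x - 2*y) dx ∧ dy + (-2*y) dx ∧ dz + (-2*x - 7*y + 2*z) dy ∧ dz.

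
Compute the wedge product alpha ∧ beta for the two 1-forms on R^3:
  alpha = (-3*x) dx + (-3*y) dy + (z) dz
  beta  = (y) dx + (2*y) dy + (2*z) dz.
alpha ∧ beta = (3*y*(-2*x + y)) dx ∧ dy + (-z*(6*x + y)) dx ∧ dz + (-8*y*z) dy ∧ dz

Distribute the wedge, using dx_i ∧ dx_j = -dx_j ∧ dx_i and dx_i ∧ dx_i = 0. For each pair (i, j) with i < j, the coefficient of dx_i ∧ dx_j in alpha ∧ beta is (alpha_i * beta_j - alpha_j * beta_i). Collecting: alpha ∧ beta = (3*y*(-2*x + y)) dx ∧ dy + (-z*(6*x + y)) dx ∧ dz + (-8*y*z) dy ∧ dz.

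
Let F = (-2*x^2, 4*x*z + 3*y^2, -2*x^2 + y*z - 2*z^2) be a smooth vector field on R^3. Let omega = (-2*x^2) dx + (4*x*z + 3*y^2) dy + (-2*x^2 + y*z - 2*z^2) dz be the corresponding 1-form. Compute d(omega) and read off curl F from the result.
d(omega) = (-4*x + z) dy ∧ dz + (4*x) dz ∧ dx + (4*z) dx ∧ dy; curl F = (-4*x + z, 4*x, 4*z)

d omega = sum_{i<j} (∂f_j/∂x_i - ∂f_i/∂x_j) dx_i ∧ dx_j. Under the identification (dy ∧ dz, dz ∧ dx, dx ∧ dy) ↔ (e_x, e_y, e_z), the coefficients are exactly the components of curl F. Compute:
  ∂R/∂y - ∂Q/∂z = (z) - (4*x) = -4*x + z
  ∂P/∂z - ∂R/∂x = (0) - (-4*x) = 4*x
  ∂Q/∂x - ∂P/∂y = (4*z) - (0) = 4*z.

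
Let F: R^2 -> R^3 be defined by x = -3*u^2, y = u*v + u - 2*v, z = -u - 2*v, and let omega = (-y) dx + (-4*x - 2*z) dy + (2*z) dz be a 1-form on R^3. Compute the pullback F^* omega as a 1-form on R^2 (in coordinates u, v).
F^* omega = (18*u^2*v + 18*u^2 - 10*u*v + 4*u + 4*v^2 + 8*v) du + (2*u*(6*u^2 - 11*u + 2*v)) dv

Using F^*(f dg) = (f ∘ F) d(g ∘ F), substitute each coordinate x_i by F_i(u, v) in f_i, and replace dx_i by d F_i = (∂F_i/∂u) du + (∂F_i/∂v) dv.
  For the x component: f_1(F) = -u*v - u + 2*v; d F_1 = (-6*u) du + (0) dv
  For the y component: f_2(F) = 12*u^2 + 2*u + 4*v; d F_2 = (v + 1) du + (u - 2) dv
  For the z component: f_3(F) = -2*u - 4*v; d F_3 = (-1) du + (-2) dv
Combining and collecting du, dv coefficients:
  coeff of du: 18*u^2*v + 18*u^2 - 10*u*v + 4*u + 4*v^2 + 8*v
  coeff of dv: 2*u*(6*u^2 - 11*u + 2*v)
F^* omega = (18*u^2*v + 18*u^2 - 10*u*v + 4*u + 4*v^2 + 8*v) du + (2*u*(6*u^2 - 11*u + 2*v)) dv.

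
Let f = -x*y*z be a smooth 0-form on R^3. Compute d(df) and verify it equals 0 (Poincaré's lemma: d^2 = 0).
d(df) = 0

Step 1: df = sum_i (∂f/∂x_i) dx_i = (-y*z) dx + (-x*z) dy + (-x*y) dz.
Step 2: Apply d again. Using the 1-form formula, the coefficient of dx ∧ dy in d(df) is ∂^2 f/∂x ∂y - ∂^2 f/∂y ∂x = (-z) - (-z) = 0 (equality of mixed partials for smooth f).
Similarly for dx ∧ dz and dy ∧ dz — all coefficients vanish. So d(df) = 0.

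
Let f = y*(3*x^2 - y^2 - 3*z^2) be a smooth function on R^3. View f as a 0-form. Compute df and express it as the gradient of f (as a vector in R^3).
df = (6*x*y) dx + (3*x^2 - 3*y^2 - 3*z^2) dy + (-6*y*z) dz; grad f = (6*x*y, 3*x^2 - 3*y^2 - 3*z^2, -6*y*z)

For a 0-form f, d f = (∂f/∂x) dx + (∂f/∂y) dy + (∂f/∂z) dz. The components of the vector representation are exactly the entries of grad f in Cartesian coordinates:
  ∂f/∂x = 6*x*y
  ∂f/∂y = 3*x^2 - 3*y^2 - 3*z^2
  ∂f/∂z = -6*y*z.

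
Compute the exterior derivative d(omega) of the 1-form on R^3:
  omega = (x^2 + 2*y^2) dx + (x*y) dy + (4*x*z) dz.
d(omega) = (-3*y) dx ∧ dy + (4*z) dx ∧ dz

For a 1-form omega = sum_i f_i dx_i, the exterior derivative is
  d(omega) = sum_{i < j} (∂f_j/∂x_i - ∂f_i/∂x_j) dx_i ∧ dx_j.
  coefficient of dx ∧ dy: ∂f_2/∂x - ∂f_1/∂y = ∂(x*y)/∂x - ∂(x^2 + 2*y^2)/∂y = -3*y
  coefficient of dx ∧ dz: ∂f_3/∂x - ∂f_1/∂z = ∂(4*x*z)/∂x - ∂(x^2 + 2*y^2)/∂z = 4*z
Assembling: d(omega) = (-3*y) dx ∧ dy + (4*z) dx ∧ dz.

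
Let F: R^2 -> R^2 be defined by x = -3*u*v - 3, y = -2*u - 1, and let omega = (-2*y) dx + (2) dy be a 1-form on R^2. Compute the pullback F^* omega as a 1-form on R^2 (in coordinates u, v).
F^* omega = (-12*u*v - 6*v - 4) du + (6*u*(-2*u - 1)) dv

Using F^*(f dg) = (f ∘ F) d(g ∘ F), substitute each coordinate x_i by F_i(u, v) in f_i, and replace dx_i by d F_i = (∂F_i/∂u) du + (∂F_i/∂v) dv.
  For the x component: f_1(F) = 4*u + 2; d F_1 = (-3*v) du + (-3*u) dv
  For the y component: f_2(F) = 2; d F_2 = (-2) du + (0) dv
Combining and collecting du, dv coefficients:
  coeff of du: -12*u*v - 6*v - 4
  coeff of dv: 6*u*(-2*u - 1)
F^* omega = (-12*u*v - 6*v - 4) du + (6*u*(-2*u - 1)) dv.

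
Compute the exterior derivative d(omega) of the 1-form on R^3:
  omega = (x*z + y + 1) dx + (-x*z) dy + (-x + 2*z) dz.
d(omega) = (-z - 1) dx ∧ dy + (-x - 1) dx ∧ dz + (x) dy ∧ dz

For a 1-form omega = sum_i f_i dx_i, the exterior derivative is
  d(omega) = sum_{i < j} (∂f_j/∂x_i - ∂f_i/∂x_j) dx_i ∧ dx_j.
  coefficient of dx ∧ dy: ∂f_2/∂x - ∂f_1/∂y = ∂(-x*z)/∂x - ∂(x*z + y + 1)/∂y = -z - 1
  coefficient of dx ∧ dz: ∂f_3/∂x - ∂f_1/∂z = ∂(-x + 2*z)/∂x - ∂(x*z + y + 1)/∂z = -x - 1
  coefficient of dy ∧ dz: ∂f_3/∂y - ∂f_2/∂z = ∂(-x + 2*z)/∂y - ∂(-x*z)/∂z = x
Assembling: d(omega) = (-z - 1) dx ∧ dy + (-x - 1) dx ∧ dz + (x) dy ∧ dz.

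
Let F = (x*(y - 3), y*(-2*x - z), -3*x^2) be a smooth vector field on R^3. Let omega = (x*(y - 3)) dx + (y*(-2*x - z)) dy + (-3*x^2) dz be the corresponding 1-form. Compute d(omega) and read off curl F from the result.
d(omega) = (y) dy ∧ dz + (6*x) dz ∧ dx + (-x - 2*y) dx ∧ dy; curl F = (y, 6*x, -x - 2*y)

d omega = sum_{i<j} (∂f_j/∂x_i - ∂f_i/∂x_j) dx_i ∧ dx_j. Under the identification (dy ∧ dz, dz ∧ dx, dx ∧ dy) ↔ (e_x, e_y, e_z), the coefficients are exactly the components of curl F. Compute:
  ∂R/∂y - ∂Q/∂z = (0) - (-y) = y
  ∂P/∂z - ∂R/∂x = (0) - (-6*x) = 6*x
  ∂Q/∂x - ∂P/∂y = (-2*y) - (x) = -x - 2*y.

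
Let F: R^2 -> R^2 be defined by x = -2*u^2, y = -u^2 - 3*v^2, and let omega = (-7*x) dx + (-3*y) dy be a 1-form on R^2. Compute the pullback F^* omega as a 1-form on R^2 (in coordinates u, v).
F^* omega = (-62*u^3 - 18*u*v^2) du + (18*v*(-u^2 - 3*v^2)) dv

Using F^*(f dg) = (f ∘ F) d(g ∘ F), substitute each coordinate x_i by F_i(u, v) in f_i, and replace dx_i by d F_i = (∂F_i/∂u) du + (∂F_i/∂v) dv.
  For the x component: f_1(F) = 14*u^2; d F_1 = (-4*u) du + (0) dv
  For the y component: f_2(F) = 3*u^2 + 9*v^2; d F_2 = (-2*u) du + (-6*v) dv
Combining and collecting du, dv coefficients:
  coeff of du: -62*u^3 - 18*u*v^2
  coeff of dv: 18*v*(-u^2 - 3*v^2)
F^* omega = (-62*u^3 - 18*u*v^2) du + (18*v*(-u^2 - 3*v^2)) dv.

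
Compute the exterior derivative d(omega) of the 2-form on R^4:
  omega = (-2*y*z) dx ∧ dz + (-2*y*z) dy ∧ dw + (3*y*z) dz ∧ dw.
d(omega) = (2*z) dx ∧ dy ∧ dz + (2*y + 3*z) dy ∧ dz ∧ dw

For a 2-form omega = sum_{i<j} g_{ij} dx_i ∧ dx_j, the exterior derivative is
  d(omega) = sum_{i<j} d(g_{ij}) ∧ dx_i ∧ dx_j = sum_{i<j, k} (∂g_{ij}/∂x_k) dx_k ∧ dx_i ∧ dx_j.
Expand each term, using dx_k ∧ dx_i ∧ dx_j = sgn(permutation) dx_{(a)} ∧ dx_{(b)} ∧ dx_{(c)} with (a < b < c) sorted:
  d(-2*y*z) includes (∂/∂y)(-2*y*z) dy = (-2*z) dy, which multiplied by dx ∧ dz gives (2*z) dx ∧ dy ∧ dz
  d(-2*y*z) includes (∂/∂z)(-2*y*z) dz = (-2*y) dz, which multiplied by dy ∧ dw gives (2*y) dy ∧ dz ∧ dw
  d(3*y*z) includes (∂/∂y)(3*y*z) dy = (3*z) dy, which multiplied by dz ∧ dw gives (3*z) dy ∧ dz ∧ dw
Collecting like 3-forms: d(omega) = (2*z) dx ∧ dy ∧ dz + (2*y + 3*z) dy ∧ dz ∧ dw.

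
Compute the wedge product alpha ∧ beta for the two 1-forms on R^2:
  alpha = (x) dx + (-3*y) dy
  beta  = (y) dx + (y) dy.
alpha ∧ beta = (y*(x + 3*y)) dx ∧ dy

Distribute the wedge, using dx_i ∧ dx_j = -dx_j ∧ dx_i and dx_i ∧ dx_i = 0. For each pair (i, j) with i < j, the coefficient of dx_i ∧ dx_j in alpha ∧ beta is (alpha_i * beta_j - alpha_j * beta_i). Collecting: alpha ∧ beta = (y*(x + 3*y)) dx ∧ dy.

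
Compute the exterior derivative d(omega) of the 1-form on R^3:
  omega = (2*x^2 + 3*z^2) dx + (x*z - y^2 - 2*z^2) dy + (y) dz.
d(omega) = (z) dx ∧ dy + (-6*z) dx ∧ dz + (-x + 4*z + 1) dy ∧ dz

For a 1-form omega = sum_i f_i dx_i, the exterior derivative is
  d(omega) = sum_{i < j} (∂f_j/∂x_i - ∂f_i/∂x_j) dx_i ∧ dx_j.
  coefficient of dx ∧ dy: ∂f_2/∂x - ∂f_1/∂y = ∂(x*z - y^2 - 2*z^2)/∂x - ∂(2*x^2 + 3*z^2)/∂y = z
  coefficient of dx ∧ dz: ∂f_3/∂x - ∂f_1/∂z = ∂(y)/∂x - ∂(2*x^2 + 3*z^2)/∂z = -6*z
  coefficient of dy ∧ dz: ∂f_3/∂y - ∂f_2/∂z = ∂(y)/∂y - ∂(x*z - y^2 - 2*z^2)/∂z = -x + 4*z + 1
Assembling: d(omega) = (z) dx ∧ dy + (-6*z) dx ∧ dz + (-x + 4*z + 1) dy ∧ dz.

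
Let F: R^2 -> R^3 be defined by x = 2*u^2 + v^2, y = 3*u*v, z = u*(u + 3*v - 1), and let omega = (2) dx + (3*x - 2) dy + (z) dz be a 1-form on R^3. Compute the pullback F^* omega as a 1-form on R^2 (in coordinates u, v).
F^* omega = (2*u^3 + 27*u^2*v - 3*u^2 + 9*u*v^2 - 6*u*v + 9*u + 9*v^3 - 6*v) du + (21*u^3 + 9*u^2*v - 3*u^2 + 9*u*v^2 - 6*u + 4*v) dv

Using F^*(f dg) = (f ∘ F) d(g ∘ F), substitute each coordinate x_i by F_i(u, v) in f_i, and replace dx_i by d F_i = (∂F_i/∂u) du + (∂F_i/∂v) dv.
  For the x component: f_1(F) = 2; d F_1 = (4*u) du + (2*v) dv
  For the y component: f_2(F) = 6*u^2 + 3*v^2 - 2; d F_2 = (3*v) du + (3*u) dv
  For the z component: f_3(F) = u*(u + 3*v - 1); d F_3 = (2*u + 3*v - 1) du + (3*u) dv
Combining and collecting du, dv coefficients:
  coeff of du: 2*u^3 + 27*u^2*v - 3*u^2 + 9*u*v^2 - 6*u*v + 9*u + 9*v^3 - 6*v
  coeff of dv: 21*u^3 + 9*u^2*v - 3*u^2 + 9*u*v^2 - 6*u + 4*v
F^* omega = (2*u^3 + 27*u^2*v - 3*u^2 + 9*u*v^2 - 6*u*v + 9*u + 9*v^3 - 6*v) du + (21*u^3 + 9*u^2*v - 3*u^2 + 9*u*v^2 - 6*u + 4*v) dv.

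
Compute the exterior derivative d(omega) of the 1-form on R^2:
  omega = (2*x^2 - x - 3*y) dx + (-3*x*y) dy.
d(omega) = (3 - 3*y) dx ∧ dy

For a 1-form omega = sum_i f_i dx_i, the exterior derivative is
  d(omega) = sum_{i < j} (∂f_j/∂x_i - ∂f_i/∂x_j) dx_i ∧ dx_j.
  coefficient of dx ∧ dy: ∂f_2/∂x - ∂f_1/∂y = ∂(-3*x*y)/∂x - ∂(2*x^2 - x - 3*y)/∂y = 3 - 3*y
Assembling: d(omega) = (3 - 3*y) dx ∧ dy.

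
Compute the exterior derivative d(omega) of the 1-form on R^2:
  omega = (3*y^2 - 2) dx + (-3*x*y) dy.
d(omega) = (-9*y) dx ∧ dy

For a 1-form omega = sum_i f_i dx_i, the exterior derivative is
  d(omega) = sum_{i < j} (∂f_j/∂x_i - ∂f_i/∂x_j) dx_i ∧ dx_j.
  coefficient of dx ∧ dy: ∂f_2/∂x - ∂f_1/∂y = ∂(-3*x*y)/∂x - ∂(3*y^2 - 2)/∂y = -9*y
Assembling: d(omega) = (-9*y) dx ∧ dy.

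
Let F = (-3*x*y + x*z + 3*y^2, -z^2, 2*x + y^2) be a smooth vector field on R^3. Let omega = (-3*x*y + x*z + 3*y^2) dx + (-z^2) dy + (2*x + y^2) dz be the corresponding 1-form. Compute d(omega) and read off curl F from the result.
d(omega) = (2*y + 2*z) dy ∧ dz + (x - 2) dz ∧ dx + (3*x - 6*y) dx ∧ dy; curl F = (2*y + 2*z, x - 2, 3*x - 6*y)

d omega = sum_{i<j} (∂f_j/∂x_i - ∂f_i/∂x_j) dx_i ∧ dx_j. Under the identification (dy ∧ dz, dz ∧ dx, dx ∧ dy) ↔ (e_x, e_y, e_z), the coefficients are exactly the components of curl F. Compute:
  ∂R/∂y - ∂Q/∂z = (2*y) - (-2*z) = 2*y + 2*z
  ∂P/∂z - ∂R/∂x = (x) - (2) = x - 2
  ∂Q/∂x - ∂P/∂y = (0) - (-3*x + 6*y) = 3*x - 6*y.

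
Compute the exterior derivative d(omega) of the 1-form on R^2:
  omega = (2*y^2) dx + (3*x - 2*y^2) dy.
d(omega) = (3 - 4*y) dx ∧ dy

For a 1-form omega = sum_i f_i dx_i, the exterior derivative is
  d(omega) = sum_{i < j} (∂f_j/∂x_i - ∂f_i/∂x_j) dx_i ∧ dx_j.
  coefficient of dx ∧ dy: ∂f_2/∂x - ∂f_1/∂y = ∂(3*x - 2*y^2)/∂x - ∂(2*y^2)/∂y = 3 - 4*y
Assembling: d(omega) = (3 - 4*y) dx ∧ dy.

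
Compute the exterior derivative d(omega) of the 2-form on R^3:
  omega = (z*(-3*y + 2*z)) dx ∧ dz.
d(omega) = (3*z) dx ∧ dy ∧ dz

For a 2-form omega = sum_{i<j} g_{ij} dx_i ∧ dx_j, the exterior derivative is
  d(omega) = sum_{i<j} d(g_{ij}) ∧ dx_i ∧ dx_j = sum_{i<j, k} (∂g_{ij}/∂x_k) dx_k ∧ dx_i ∧ dx_j.
Expand each term, using dx_k ∧ dx_i ∧ dx_j = sgn(permutation) dx_{(a)} ∧ dx_{(b)} ∧ dx_{(c)} with (a < b < c) sorted:
  d(z*(-3*y + 2*z)) includes (∂/∂y)(z*(-3*y + 2*z)) dy = (-3*z) dy, which multiplied by dx ∧ dz gives (3*z) dx ∧ dy ∧ dz
Collecting like 3-forms: d(omega) = (3*z) dx ∧ dy ∧ dz.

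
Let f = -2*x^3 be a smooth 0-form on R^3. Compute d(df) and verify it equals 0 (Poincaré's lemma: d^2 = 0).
d(df) = 0

Step 1: df = sum_i (∂f/∂x_i) dx_i = (-6*x^2) dx + (0) dy + (0) dz.
Step 2: Apply d again. Using the 1-form formula, the coefficient of dx ∧ dy in d(df) is ∂^2 f/∂x ∂y - ∂^2 f/∂y ∂x = (0) - (0) = 0 (equality of mixed partials for smooth f).
Similarly for dx ∧ dz and dy ∧ dz — all coefficients vanish. So d(df) = 0.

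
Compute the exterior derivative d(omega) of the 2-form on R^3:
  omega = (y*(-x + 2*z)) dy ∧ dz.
d(omega) = (-y) dx ∧ dy ∧ dz

For a 2-form omega = sum_{i<j} g_{ij} dx_i ∧ dx_j, the exterior derivative is
  d(omega) = sum_{i<j} d(g_{ij}) ∧ dx_i ∧ dx_j = sum_{i<j, k} (∂g_{ij}/∂x_k) dx_k ∧ dx_i ∧ dx_j.
Expand each term, using dx_k ∧ dx_i ∧ dx_j = sgn(permutation) dx_{(a)} ∧ dx_{(b)} ∧ dx_{(c)} with (a < b < c) sorted:
  d(y*(-x + 2*z)) includes (∂/∂x)(y*(-x + 2*z)) dx = (-y) dx, which multiplied by dy ∧ dz gives (-y) dx ∧ dy ∧ dz
Collecting like 3-forms: d(omega) = (-y) dx ∧ dy ∧ dz.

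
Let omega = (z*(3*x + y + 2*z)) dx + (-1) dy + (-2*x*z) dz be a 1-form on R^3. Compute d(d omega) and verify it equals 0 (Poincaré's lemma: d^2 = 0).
d(d omega) = 0

Step 1: d omega = sum_{i<j} (∂f_j/∂x_i - ∂f_i/∂x_j) dx_i ∧ dx_j:
  coeff of dx ∧ dy: -z
  coeff of dx ∧ dz: -3*x - y - 6*z
  coeff of dy ∧ dz: 0
Step 2: Apply d again to each 2-form coefficient. The only possible 3-form in R^3 is dx ∧ dy ∧ dz, with coefficient
  ∂(coeff of dy∧dz)/∂x - ∂(coeff of dx∧dz)/∂y + ∂(coeff of dx∧dy)/∂z
  = ∂/∂x (0) - ∂/∂y (-3*x - y - 6*z) + ∂/∂z (-z).
Each of these terms simplifies to sums of mixed partials that cancel in pairs. The result is 0 (by equality of mixed partials for smooth functions — Schwarz / Clairaut).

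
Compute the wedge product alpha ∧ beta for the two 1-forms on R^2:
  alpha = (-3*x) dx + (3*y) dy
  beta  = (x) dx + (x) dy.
alpha ∧ beta = (-3*x*(x + y)) dx ∧ dy

Distribute the wedge, using dx_i ∧ dx_j = -dx_j ∧ dx_i and dx_i ∧ dx_i = 0. For each pair (i, j) with i < j, the coefficient of dx_i ∧ dx_j in alpha ∧ beta is (alpha_i * beta_j - alpha_j * beta_i). Collecting: alpha ∧ beta = (-3*x*(x + y)) dx ∧ dy.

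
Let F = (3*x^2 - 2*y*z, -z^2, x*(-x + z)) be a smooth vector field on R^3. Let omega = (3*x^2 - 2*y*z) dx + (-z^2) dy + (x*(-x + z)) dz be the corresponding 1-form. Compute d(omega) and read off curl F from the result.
d(omega) = (2*z) dy ∧ dz + (2*x - 2*y - z) dz ∧ dx + (2*z) dx ∧ dy; curl F = (2*z, 2*x - 2*y - z, 2*z)

d omega = sum_{i<j} (∂f_j/∂x_i - ∂f_i/∂x_j) dx_i ∧ dx_j. Under the identification (dy ∧ dz, dz ∧ dx, dx ∧ dy) ↔ (e_x, e_y, e_z), the coefficients are exactly the components of curl F. Compute:
  ∂R/∂y - ∂Q/∂z = (0) - (-2*z) = 2*z
  ∂P/∂z - ∂R/∂x = (-2*y) - (-2*x + z) = 2*x - 2*y - z
  ∂Q/∂x - ∂P/∂y = (0) - (-2*z) = 2*z.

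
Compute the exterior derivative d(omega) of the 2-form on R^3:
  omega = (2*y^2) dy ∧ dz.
d(omega) = 0

For a 2-form omega = sum_{i<j} g_{ij} dx_i ∧ dx_j, the exterior derivative is
  d(omega) = sum_{i<j} d(g_{ij}) ∧ dx_i ∧ dx_j = sum_{i<j, k} (∂g_{ij}/∂x_k) dx_k ∧ dx_i ∧ dx_j.
Expand each term, using dx_k ∧ dx_i ∧ dx_j = sgn(permutation) dx_{(a)} ∧ dx_{(b)} ∧ dx_{(c)} with (a < b < c) sorted:

Collecting like 3-forms: d(omega) = 0.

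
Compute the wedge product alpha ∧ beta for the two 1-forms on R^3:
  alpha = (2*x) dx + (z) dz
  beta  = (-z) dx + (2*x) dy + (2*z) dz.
alpha ∧ beta = (4*x^2) dx ∧ dy + (z*(4*x + z)) dx ∧ dz + (-2*x*z) dy ∧ dz

Distribute the wedge, using dx_i ∧ dx_j = -dx_j ∧ dx_i and dx_i ∧ dx_i = 0. For each pair (i, j) with i < j, the coefficient of dx_i ∧ dx_j in alpha ∧ beta is (alpha_i * beta_j - alpha_j * beta_i). Collecting: alpha ∧ beta = (4*x^2) dx ∧ dy + (z*(4*x + z)) dx ∧ dz + (-2*x*z) dy ∧ dz.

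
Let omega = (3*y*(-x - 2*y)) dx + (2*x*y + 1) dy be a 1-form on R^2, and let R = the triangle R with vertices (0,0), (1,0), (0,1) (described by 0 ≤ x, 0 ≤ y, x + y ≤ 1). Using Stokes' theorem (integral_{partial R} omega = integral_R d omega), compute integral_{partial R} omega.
integral_(partial R) omega = 17/6

Stokes: integral_partial_R omega = integral_R d omega with d omega = (∂Q/∂x - ∂P/∂y) dx ∧ dy.
  ∂Q/∂x = 2*y
  ∂P/∂y = -3*x - 12*y
  integrand = ∂Q/∂x - ∂P/∂y = 3*x + 14*y.
Integrating over R: integral_0^1 integral_0^{1-x} (3*x + 14*y) dy dx = 17/6.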